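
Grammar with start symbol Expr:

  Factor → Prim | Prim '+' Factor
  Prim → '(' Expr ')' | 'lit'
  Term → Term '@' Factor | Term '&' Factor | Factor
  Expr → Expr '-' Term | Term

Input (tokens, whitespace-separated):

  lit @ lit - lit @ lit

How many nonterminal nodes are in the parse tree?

[Expr [Expr [Term [Term [Factor [Prim lit]]] @ [Factor [Prim lit]]]] - [Term [Term [Factor [Prim lit]]] @ [Factor [Prim lit]]]]

14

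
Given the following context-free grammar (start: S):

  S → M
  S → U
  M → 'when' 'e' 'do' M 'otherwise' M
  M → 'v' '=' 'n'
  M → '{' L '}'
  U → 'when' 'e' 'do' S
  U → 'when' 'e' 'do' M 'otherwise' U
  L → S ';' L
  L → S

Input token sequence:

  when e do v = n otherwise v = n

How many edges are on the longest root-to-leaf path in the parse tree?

[S [M when e do [M v = n] otherwise [M v = n]]]

3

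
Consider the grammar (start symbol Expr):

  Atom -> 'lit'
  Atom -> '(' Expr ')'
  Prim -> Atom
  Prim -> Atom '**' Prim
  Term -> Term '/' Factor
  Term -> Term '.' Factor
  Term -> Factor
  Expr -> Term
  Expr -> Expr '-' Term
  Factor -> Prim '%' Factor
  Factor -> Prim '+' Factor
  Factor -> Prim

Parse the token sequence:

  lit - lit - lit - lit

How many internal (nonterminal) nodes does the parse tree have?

[Expr [Expr [Expr [Expr [Term [Factor [Prim [Atom lit]]]]] - [Term [Factor [Prim [Atom lit]]]]] - [Term [Factor [Prim [Atom lit]]]]] - [Term [Factor [Prim [Atom lit]]]]]

20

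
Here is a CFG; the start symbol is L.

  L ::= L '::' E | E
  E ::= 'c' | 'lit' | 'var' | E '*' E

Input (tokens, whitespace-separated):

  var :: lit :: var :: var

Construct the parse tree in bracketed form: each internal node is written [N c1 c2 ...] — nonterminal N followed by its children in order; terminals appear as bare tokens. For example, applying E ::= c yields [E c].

L
L :: E
L :: E :: E
L :: E :: E :: E
E :: E :: E :: E
var :: E :: E :: E
var :: lit :: E :: E
var :: lit :: var :: E
var :: lit :: var :: var

[L [L [L [L [E var]] :: [E lit]] :: [E var]] :: [E var]]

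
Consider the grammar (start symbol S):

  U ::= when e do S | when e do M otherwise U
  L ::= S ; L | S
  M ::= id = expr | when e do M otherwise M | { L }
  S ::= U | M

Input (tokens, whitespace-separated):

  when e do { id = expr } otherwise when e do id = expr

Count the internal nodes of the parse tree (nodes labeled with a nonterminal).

[S [U when e do [M { [L [S [M id = expr]]] }] otherwise [U when e do [S [M id = expr]]]]]

9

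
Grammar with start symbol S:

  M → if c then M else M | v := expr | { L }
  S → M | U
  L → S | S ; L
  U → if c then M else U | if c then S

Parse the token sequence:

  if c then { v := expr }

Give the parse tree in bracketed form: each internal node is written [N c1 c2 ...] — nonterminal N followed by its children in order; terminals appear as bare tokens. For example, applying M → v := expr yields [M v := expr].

S
U
if c then S
if c then M
if c then { L }
if c then { S }
if c then { M }
if c then { v := expr }

[S [U if c then [S [M { [L [S [M v := expr]]] }]]]]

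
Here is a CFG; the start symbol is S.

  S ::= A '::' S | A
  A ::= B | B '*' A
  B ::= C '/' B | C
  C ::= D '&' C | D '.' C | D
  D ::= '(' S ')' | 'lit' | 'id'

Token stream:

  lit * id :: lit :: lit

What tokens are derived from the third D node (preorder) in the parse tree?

[S [A [B [C [D lit]]] * [A [B [C [D id]]]]] :: [S [A [B [C [D lit]]]] :: [S [A [B [C [D lit]]]]]]]

lit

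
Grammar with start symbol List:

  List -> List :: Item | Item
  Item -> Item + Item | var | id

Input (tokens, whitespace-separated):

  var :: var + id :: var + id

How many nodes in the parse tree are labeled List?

3

[List [List [List [Item var]] :: [Item [Item var] + [Item id]]] :: [Item [Item var] + [Item id]]]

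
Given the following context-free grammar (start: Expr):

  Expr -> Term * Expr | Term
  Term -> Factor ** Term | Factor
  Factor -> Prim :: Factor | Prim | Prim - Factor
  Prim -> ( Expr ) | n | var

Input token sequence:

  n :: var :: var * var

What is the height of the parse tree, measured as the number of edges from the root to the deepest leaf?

6

[Expr [Term [Factor [Prim n] :: [Factor [Prim var] :: [Factor [Prim var]]]]] * [Expr [Term [Factor [Prim var]]]]]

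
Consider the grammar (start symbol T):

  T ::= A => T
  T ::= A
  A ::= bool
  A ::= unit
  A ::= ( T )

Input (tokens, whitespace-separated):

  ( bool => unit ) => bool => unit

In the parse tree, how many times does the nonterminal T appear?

[T [A ( [T [A bool] => [T [A unit]]] )] => [T [A bool] => [T [A unit]]]]

5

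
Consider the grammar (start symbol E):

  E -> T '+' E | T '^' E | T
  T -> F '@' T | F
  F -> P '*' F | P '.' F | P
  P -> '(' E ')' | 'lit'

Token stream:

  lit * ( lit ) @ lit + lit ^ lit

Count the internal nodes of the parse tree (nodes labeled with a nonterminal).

21

[E [T [F [P lit] * [F [P ( [E [T [F [P lit]]]] )]]] @ [T [F [P lit]]]] + [E [T [F [P lit]]] ^ [E [T [F [P lit]]]]]]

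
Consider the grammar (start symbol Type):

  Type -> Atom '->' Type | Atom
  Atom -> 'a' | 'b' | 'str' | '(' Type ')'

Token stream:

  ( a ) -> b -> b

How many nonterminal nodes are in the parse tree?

[Type [Atom ( [Type [Atom a]] )] -> [Type [Atom b] -> [Type [Atom b]]]]

8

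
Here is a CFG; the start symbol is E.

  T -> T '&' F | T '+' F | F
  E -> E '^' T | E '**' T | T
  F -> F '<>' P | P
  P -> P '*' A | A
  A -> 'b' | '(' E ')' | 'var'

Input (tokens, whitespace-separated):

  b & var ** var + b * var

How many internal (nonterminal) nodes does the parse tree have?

20

[E [E [T [T [F [P [A b]]]] & [F [P [A var]]]]] ** [T [T [F [P [A var]]]] + [F [P [P [A b]] * [A var]]]]]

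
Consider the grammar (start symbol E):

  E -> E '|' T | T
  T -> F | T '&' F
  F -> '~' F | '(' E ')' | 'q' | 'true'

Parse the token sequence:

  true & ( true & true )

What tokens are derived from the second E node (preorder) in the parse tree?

true & true

[E [T [T [F true]] & [F ( [E [T [T [F true]] & [F true]]] )]]]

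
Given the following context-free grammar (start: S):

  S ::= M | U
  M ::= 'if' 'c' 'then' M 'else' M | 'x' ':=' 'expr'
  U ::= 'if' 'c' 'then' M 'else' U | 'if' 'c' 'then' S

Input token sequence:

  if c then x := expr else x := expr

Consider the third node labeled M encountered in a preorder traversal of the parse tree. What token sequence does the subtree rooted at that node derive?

x := expr

[S [M if c then [M x := expr] else [M x := expr]]]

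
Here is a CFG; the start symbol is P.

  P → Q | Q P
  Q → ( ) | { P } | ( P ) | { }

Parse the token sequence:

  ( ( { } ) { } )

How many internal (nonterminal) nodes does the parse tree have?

[P [Q ( [P [Q ( [P [Q { }]] )] [P [Q { }]]] )]]

8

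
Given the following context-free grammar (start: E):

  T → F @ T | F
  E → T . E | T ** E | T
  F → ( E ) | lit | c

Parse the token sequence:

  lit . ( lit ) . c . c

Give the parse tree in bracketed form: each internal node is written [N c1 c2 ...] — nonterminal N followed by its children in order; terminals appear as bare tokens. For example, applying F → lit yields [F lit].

[E [T [F lit]] . [E [T [F ( [E [T [F lit]]] )]] . [E [T [F c]] . [E [T [F c]]]]]]

E
T . E
F . E
lit . E
lit . T . E
lit . F . E
lit . ( E ) . E
lit . ( T ) . E
lit . ( F ) . E
lit . ( lit ) . E
lit . ( lit ) . T . E
lit . ( lit ) . F . E
lit . ( lit ) . c . E
lit . ( lit ) . c . T
lit . ( lit ) . c . F
lit . ( lit ) . c . c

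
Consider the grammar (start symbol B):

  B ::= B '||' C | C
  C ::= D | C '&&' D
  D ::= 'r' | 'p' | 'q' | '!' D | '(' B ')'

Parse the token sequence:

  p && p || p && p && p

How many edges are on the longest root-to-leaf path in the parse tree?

5

[B [B [C [C [D p]] && [D p]]] || [C [C [C [D p]] && [D p]] && [D p]]]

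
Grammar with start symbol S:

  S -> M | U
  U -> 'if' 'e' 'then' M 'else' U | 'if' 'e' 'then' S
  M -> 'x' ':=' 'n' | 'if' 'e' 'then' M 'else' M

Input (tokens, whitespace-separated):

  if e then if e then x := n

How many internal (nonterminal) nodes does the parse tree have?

6

[S [U if e then [S [U if e then [S [M x := n]]]]]]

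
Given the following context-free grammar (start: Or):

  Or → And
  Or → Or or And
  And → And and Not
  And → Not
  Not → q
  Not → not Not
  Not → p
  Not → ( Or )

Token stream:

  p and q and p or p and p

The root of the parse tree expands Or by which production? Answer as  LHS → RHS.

[Or [Or [And [And [And [Not p]] and [Not q]] and [Not p]]] or [And [And [Not p]] and [Not p]]]

Or → Or or And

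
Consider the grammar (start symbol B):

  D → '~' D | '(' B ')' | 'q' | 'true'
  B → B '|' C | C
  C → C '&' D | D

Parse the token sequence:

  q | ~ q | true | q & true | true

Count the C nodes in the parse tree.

[B [B [B [B [B [C [D q]]] | [C [D ~ [D q]]]] | [C [D true]]] | [C [C [D q]] & [D true]]] | [C [D true]]]

6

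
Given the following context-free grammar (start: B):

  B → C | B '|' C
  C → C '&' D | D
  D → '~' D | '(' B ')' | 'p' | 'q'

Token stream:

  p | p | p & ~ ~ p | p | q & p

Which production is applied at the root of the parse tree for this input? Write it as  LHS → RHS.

B → B '|' C

[B [B [B [B [B [C [D p]]] | [C [D p]]] | [C [C [D p]] & [D ~ [D ~ [D p]]]]] | [C [D p]]] | [C [C [D q]] & [D p]]]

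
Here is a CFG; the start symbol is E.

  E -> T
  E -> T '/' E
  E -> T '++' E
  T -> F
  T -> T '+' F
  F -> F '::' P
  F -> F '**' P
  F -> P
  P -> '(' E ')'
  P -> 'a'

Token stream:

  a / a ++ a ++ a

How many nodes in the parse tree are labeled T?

4

[E [T [F [P a]]] / [E [T [F [P a]]] ++ [E [T [F [P a]]] ++ [E [T [F [P a]]]]]]]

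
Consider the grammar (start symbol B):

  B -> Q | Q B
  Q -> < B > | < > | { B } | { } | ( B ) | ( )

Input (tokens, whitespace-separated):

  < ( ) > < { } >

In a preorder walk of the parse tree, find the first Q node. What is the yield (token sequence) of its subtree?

< ( ) >

[B [Q < [B [Q ( )]] >] [B [Q < [B [Q { }]] >]]]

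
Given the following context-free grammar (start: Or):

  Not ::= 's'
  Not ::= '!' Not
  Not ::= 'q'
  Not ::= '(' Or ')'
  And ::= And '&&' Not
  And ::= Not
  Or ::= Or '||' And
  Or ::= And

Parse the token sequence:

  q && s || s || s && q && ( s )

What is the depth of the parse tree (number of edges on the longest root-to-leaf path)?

6

[Or [Or [Or [And [And [Not q]] && [Not s]]] || [And [Not s]]] || [And [And [And [Not s]] && [Not q]] && [Not ( [Or [And [Not s]]] )]]]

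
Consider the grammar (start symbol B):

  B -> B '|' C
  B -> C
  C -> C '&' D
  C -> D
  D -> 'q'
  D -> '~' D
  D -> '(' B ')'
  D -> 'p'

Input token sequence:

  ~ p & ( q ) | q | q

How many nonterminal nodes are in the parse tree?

[B [B [B [C [C [D ~ [D p]]] & [D ( [B [C [D q]]] )]]] | [C [D q]]] | [C [D q]]]

15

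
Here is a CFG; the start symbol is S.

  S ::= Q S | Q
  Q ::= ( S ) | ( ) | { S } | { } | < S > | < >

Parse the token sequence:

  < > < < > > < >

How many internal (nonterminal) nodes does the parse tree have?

8

[S [Q < >] [S [Q < [S [Q < >]] >] [S [Q < >]]]]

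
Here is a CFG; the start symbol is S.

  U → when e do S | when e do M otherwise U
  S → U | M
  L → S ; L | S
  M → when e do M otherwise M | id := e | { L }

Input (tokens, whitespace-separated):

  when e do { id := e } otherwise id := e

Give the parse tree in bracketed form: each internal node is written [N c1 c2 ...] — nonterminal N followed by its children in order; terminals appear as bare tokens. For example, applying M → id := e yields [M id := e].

[S [M when e do [M { [L [S [M id := e]]] }] otherwise [M id := e]]]

S
M
when e do M otherwise M
when e do { L } otherwise M
when e do { S } otherwise M
when e do { M } otherwise M
when e do { id := e } otherwise M
when e do { id := e } otherwise id := e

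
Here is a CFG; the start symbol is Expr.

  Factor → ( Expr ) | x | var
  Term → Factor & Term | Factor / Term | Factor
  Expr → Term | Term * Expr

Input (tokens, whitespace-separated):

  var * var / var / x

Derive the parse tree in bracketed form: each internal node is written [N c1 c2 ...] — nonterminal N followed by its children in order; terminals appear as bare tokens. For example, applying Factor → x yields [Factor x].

[Expr [Term [Factor var]] * [Expr [Term [Factor var] / [Term [Factor var] / [Term [Factor x]]]]]]

Expr
Term * Expr
Factor * Expr
var * Expr
var * Term
var * Factor / Term
var * var / Term
var * var / Factor / Term
var * var / var / Term
var * var / var / Factor
var * var / var / x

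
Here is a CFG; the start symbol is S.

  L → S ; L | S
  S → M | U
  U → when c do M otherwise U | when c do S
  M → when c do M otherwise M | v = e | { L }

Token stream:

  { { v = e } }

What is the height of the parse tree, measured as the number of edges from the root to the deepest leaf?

[S [M { [L [S [M { [L [S [M v = e]]] }]]] }]]

8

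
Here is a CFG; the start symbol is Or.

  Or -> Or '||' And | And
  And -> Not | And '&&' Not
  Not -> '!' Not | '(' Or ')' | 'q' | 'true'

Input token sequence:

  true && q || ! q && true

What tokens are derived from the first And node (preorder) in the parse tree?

[Or [Or [And [And [Not true]] && [Not q]]] || [And [And [Not ! [Not q]]] && [Not true]]]

true && q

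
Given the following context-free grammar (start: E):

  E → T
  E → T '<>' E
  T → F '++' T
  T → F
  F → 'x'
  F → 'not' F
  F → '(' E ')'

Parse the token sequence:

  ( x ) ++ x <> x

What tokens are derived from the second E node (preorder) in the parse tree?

[E [T [F ( [E [T [F x]]] )] ++ [T [F x]]] <> [E [T [F x]]]]

x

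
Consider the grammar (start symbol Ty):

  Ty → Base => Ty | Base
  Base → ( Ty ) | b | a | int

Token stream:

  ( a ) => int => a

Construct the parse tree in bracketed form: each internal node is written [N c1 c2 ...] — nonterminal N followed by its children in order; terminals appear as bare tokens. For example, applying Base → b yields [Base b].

Ty
Base => Ty
( Ty ) => Ty
( Base ) => Ty
( a ) => Ty
( a ) => Base => Ty
( a ) => int => Ty
( a ) => int => Base
( a ) => int => a

[Ty [Base ( [Ty [Base a]] )] => [Ty [Base int] => [Ty [Base a]]]]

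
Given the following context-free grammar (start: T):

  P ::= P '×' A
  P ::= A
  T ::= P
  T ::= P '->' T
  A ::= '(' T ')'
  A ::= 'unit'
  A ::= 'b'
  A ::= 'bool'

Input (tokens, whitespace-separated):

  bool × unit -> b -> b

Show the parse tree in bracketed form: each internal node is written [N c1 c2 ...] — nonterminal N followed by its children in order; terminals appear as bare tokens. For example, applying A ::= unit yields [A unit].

T
P -> T
P × A -> T
A × A -> T
bool × A -> T
bool × unit -> T
bool × unit -> P -> T
bool × unit -> A -> T
bool × unit -> b -> T
bool × unit -> b -> P
bool × unit -> b -> A
bool × unit -> b -> b

[T [P [P [A bool]] × [A unit]] -> [T [P [A b]] -> [T [P [A b]]]]]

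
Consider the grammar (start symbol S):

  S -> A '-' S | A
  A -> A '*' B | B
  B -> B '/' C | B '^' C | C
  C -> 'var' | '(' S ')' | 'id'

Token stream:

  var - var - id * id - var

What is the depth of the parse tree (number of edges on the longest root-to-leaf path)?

[S [A [B [C var]]] - [S [A [B [C var]]] - [S [A [A [B [C id]]] * [B [C id]]] - [S [A [B [C var]]]]]]]

7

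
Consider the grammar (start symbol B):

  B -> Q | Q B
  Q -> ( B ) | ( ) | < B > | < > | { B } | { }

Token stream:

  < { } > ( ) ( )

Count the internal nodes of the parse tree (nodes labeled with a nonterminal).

8

[B [Q < [B [Q { }]] >] [B [Q ( )] [B [Q ( )]]]]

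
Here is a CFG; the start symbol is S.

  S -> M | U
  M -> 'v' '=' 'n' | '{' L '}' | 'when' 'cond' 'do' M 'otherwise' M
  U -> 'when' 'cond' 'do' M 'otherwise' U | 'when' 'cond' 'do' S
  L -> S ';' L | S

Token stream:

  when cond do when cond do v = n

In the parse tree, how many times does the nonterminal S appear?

3

[S [U when cond do [S [U when cond do [S [M v = n]]]]]]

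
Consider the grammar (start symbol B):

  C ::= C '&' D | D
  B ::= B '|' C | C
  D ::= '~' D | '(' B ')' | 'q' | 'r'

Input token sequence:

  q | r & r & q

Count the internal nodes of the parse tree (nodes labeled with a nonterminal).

[B [B [C [D q]]] | [C [C [C [D r]] & [D r]] & [D q]]]

10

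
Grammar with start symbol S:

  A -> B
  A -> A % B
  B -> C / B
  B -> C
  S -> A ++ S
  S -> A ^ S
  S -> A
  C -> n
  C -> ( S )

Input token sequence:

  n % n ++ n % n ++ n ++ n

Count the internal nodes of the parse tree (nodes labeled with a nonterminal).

[S [A [A [B [C n]]] % [B [C n]]] ++ [S [A [A [B [C n]]] % [B [C n]]] ++ [S [A [B [C n]]] ++ [S [A [B [C n]]]]]]]

22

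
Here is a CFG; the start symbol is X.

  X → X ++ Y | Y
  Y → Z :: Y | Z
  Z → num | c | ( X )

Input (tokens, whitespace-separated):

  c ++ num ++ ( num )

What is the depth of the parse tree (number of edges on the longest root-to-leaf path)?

[X [X [X [Y [Z c]]] ++ [Y [Z num]]] ++ [Y [Z ( [X [Y [Z num]]] )]]]

6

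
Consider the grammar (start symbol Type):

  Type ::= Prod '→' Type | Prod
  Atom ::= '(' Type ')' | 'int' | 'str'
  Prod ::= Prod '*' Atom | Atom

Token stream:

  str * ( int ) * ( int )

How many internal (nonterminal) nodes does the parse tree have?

13

[Type [Prod [Prod [Prod [Atom str]] * [Atom ( [Type [Prod [Atom int]]] )]] * [Atom ( [Type [Prod [Atom int]]] )]]]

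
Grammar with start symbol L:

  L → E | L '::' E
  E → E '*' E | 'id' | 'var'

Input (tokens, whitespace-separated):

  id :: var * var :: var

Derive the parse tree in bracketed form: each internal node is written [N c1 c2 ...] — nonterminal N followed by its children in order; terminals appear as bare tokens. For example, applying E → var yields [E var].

L
L :: E
L :: E :: E
E :: E :: E
id :: E :: E
id :: E * E :: E
id :: var * E :: E
id :: var * var :: E
id :: var * var :: var

[L [L [L [E id]] :: [E [E var] * [E var]]] :: [E var]]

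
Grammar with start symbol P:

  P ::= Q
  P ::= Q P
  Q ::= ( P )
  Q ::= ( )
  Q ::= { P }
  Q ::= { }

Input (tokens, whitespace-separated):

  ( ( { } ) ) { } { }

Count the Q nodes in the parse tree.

[P [Q ( [P [Q ( [P [Q { }]] )]] )] [P [Q { }] [P [Q { }]]]]

5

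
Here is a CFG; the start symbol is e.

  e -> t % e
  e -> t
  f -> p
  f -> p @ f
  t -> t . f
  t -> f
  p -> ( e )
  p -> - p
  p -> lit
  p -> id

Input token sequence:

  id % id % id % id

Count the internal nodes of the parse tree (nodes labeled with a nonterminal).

16

[e [t [f [p id]]] % [e [t [f [p id]]] % [e [t [f [p id]]] % [e [t [f [p id]]]]]]]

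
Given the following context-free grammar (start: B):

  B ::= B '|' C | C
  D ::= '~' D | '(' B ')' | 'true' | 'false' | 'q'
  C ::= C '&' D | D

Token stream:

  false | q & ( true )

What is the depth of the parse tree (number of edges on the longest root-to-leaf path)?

6

[B [B [C [D false]]] | [C [C [D q]] & [D ( [B [C [D true]]] )]]]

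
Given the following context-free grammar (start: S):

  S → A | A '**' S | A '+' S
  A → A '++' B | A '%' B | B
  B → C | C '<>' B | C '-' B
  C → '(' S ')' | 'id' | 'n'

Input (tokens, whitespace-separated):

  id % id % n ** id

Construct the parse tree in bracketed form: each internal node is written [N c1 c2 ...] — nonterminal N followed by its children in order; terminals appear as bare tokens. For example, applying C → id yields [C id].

[S [A [A [A [B [C id]]] % [B [C id]]] % [B [C n]]] ** [S [A [B [C id]]]]]

S
A ** S
A % B ** S
A % B % B ** S
B % B % B ** S
C % B % B ** S
id % B % B ** S
id % C % B ** S
id % id % B ** S
id % id % C ** S
id % id % n ** S
id % id % n ** A
id % id % n ** B
id % id % n ** C
id % id % n ** id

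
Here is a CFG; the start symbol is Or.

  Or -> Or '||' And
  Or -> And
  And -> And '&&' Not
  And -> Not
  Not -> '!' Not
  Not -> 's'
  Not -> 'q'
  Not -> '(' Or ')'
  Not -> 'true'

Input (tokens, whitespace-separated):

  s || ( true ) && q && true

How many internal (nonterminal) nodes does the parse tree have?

[Or [Or [And [Not s]]] || [And [And [And [Not ( [Or [And [Not true]]] )]] && [Not q]] && [Not true]]]

13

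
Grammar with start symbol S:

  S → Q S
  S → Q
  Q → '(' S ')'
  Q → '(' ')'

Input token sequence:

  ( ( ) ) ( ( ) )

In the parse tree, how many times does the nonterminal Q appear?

[S [Q ( [S [Q ( )]] )] [S [Q ( [S [Q ( )]] )]]]

4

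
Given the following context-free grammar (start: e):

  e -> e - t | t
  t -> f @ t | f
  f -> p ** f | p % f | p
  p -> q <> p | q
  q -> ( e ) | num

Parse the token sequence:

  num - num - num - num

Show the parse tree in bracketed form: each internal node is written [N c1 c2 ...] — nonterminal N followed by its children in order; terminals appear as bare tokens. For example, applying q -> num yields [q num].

e
e - t
e - t - t
e - t - t - t
t - t - t - t
f - t - t - t
p - t - t - t
q - t - t - t
num - t - t - t
num - f - t - t
num - p - t - t
num - q - t - t
num - num - t - t
num - num - f - t
num - num - p - t
num - num - q - t
num - num - num - t
num - num - num - f
num - num - num - p
num - num - num - q
num - num - num - num

[e [e [e [e [t [f [p [q num]]]]] - [t [f [p [q num]]]]] - [t [f [p [q num]]]]] - [t [f [p [q num]]]]]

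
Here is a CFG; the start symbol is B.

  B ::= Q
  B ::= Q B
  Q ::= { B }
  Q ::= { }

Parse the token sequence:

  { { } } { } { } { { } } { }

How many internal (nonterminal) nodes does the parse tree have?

14

[B [Q { [B [Q { }]] }] [B [Q { }] [B [Q { }] [B [Q { [B [Q { }]] }] [B [Q { }]]]]]]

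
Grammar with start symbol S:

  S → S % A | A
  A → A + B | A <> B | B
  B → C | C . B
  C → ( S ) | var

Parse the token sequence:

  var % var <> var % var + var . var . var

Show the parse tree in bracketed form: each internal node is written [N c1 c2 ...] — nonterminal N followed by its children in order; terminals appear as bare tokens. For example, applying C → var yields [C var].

S
S % A
S % A % A
A % A % A
B % A % A
C % A % A
var % A % A
var % A <> B % A
var % B <> B % A
var % C <> B % A
var % var <> B % A
var % var <> C % A
var % var <> var % A
var % var <> var % A + B
var % var <> var % B + B
var % var <> var % C + B
var % var <> var % var + B
var % var <> var % var + C . B
var % var <> var % var + var . B
var % var <> var % var + var . C . B
var % var <> var % var + var . var . B
var % var <> var % var + var . var . C
var % var <> var % var + var . var . var

[S [S [S [A [B [C var]]]] % [A [A [B [C var]]] <> [B [C var]]]] % [A [A [B [C var]]] + [B [C var] . [B [C var] . [B [C var]]]]]]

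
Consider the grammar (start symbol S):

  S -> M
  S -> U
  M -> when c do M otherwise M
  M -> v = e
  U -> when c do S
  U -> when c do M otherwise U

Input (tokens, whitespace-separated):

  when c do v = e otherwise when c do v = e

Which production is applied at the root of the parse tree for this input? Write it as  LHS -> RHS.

[S [U when c do [M v = e] otherwise [U when c do [S [M v = e]]]]]

S -> U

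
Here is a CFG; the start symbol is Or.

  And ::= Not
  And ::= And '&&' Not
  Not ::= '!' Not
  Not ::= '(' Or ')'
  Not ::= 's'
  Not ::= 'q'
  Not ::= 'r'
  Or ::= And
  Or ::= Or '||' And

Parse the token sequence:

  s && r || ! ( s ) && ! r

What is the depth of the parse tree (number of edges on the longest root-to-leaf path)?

8

[Or [Or [And [And [Not s]] && [Not r]]] || [And [And [Not ! [Not ( [Or [And [Not s]]] )]]] && [Not ! [Not r]]]]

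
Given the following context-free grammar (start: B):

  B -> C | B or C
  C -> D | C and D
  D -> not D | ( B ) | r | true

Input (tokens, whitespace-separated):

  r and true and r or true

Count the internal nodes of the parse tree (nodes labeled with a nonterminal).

[B [B [C [C [C [D r]] and [D true]] and [D r]]] or [C [D true]]]

10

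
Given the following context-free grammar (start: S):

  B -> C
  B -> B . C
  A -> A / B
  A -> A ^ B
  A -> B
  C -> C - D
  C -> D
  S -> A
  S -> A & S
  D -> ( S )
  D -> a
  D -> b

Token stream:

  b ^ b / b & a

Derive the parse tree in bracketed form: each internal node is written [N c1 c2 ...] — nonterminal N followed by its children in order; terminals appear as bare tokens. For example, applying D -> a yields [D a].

[S [A [A [A [B [C [D b]]]] ^ [B [C [D b]]]] / [B [C [D b]]]] & [S [A [B [C [D a]]]]]]

S
A & S
A / B & S
A ^ B / B & S
B ^ B / B & S
C ^ B / B & S
D ^ B / B & S
b ^ B / B & S
b ^ C / B & S
b ^ D / B & S
b ^ b / B & S
b ^ b / C & S
b ^ b / D & S
b ^ b / b & S
b ^ b / b & A
b ^ b / b & B
b ^ b / b & C
b ^ b / b & D
b ^ b / b & a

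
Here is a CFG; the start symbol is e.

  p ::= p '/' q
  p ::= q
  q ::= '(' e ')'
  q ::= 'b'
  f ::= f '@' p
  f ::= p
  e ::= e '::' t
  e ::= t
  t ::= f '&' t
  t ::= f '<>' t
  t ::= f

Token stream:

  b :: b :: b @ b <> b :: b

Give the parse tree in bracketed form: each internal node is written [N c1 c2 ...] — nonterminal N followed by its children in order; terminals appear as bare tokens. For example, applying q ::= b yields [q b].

[e [e [e [e [t [f [p [q b]]]]] :: [t [f [p [q b]]]]] :: [t [f [f [p [q b]]] @ [p [q b]]] <> [t [f [p [q b]]]]]] :: [t [f [p [q b]]]]]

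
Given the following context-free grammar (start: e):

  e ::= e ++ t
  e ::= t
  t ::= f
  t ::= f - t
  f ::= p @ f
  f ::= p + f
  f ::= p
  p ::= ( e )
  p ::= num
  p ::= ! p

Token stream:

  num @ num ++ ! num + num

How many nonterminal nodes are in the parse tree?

13

[e [e [t [f [p num] @ [f [p num]]]]] ++ [t [f [p ! [p num]] + [f [p num]]]]]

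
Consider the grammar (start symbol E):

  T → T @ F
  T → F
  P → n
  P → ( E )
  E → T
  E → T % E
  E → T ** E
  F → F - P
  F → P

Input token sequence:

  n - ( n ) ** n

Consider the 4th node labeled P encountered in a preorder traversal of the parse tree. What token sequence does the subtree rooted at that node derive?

n

[E [T [F [F [P n]] - [P ( [E [T [F [P n]]]] )]]] ** [E [T [F [P n]]]]]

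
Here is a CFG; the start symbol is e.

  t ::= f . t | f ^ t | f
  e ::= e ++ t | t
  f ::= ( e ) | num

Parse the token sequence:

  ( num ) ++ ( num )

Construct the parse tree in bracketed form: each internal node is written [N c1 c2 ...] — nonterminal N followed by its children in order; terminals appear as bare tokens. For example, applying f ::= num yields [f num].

[e [e [t [f ( [e [t [f num]]] )]]] ++ [t [f ( [e [t [f num]]] )]]]

e
e ++ t
t ++ t
f ++ t
( e ) ++ t
( t ) ++ t
( f ) ++ t
( num ) ++ t
( num ) ++ f
( num ) ++ ( e )
( num ) ++ ( t )
( num ) ++ ( f )
( num ) ++ ( num )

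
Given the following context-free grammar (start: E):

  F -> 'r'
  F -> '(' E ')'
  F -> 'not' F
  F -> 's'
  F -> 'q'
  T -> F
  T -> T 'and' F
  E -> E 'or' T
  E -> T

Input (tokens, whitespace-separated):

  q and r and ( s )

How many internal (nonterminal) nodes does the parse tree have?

10

[E [T [T [T [F q]] and [F r]] and [F ( [E [T [F s]]] )]]]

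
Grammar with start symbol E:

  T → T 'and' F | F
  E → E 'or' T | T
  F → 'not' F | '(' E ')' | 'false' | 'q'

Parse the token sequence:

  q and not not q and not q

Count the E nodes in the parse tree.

1

[E [T [T [T [F q]] and [F not [F not [F q]]]] and [F not [F q]]]]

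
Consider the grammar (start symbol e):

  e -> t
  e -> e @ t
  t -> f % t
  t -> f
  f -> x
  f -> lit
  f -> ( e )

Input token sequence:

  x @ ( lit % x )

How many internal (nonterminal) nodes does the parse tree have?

11

[e [e [t [f x]]] @ [t [f ( [e [t [f lit] % [t [f x]]]] )]]]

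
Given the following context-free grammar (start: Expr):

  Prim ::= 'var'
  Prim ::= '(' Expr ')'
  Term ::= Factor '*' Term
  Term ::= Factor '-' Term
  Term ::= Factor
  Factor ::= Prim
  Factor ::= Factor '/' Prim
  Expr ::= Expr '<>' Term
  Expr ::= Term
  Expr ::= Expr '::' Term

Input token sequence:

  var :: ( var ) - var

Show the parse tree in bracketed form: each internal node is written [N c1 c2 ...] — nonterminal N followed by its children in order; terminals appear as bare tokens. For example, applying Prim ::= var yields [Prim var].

[Expr [Expr [Term [Factor [Prim var]]]] :: [Term [Factor [Prim ( [Expr [Term [Factor [Prim var]]]] )]] - [Term [Factor [Prim var]]]]]

Expr
Expr :: Term
Term :: Term
Factor :: Term
Prim :: Term
var :: Term
var :: Factor - Term
var :: Prim - Term
var :: ( Expr ) - Term
var :: ( Term ) - Term
var :: ( Factor ) - Term
var :: ( Prim ) - Term
var :: ( var ) - Term
var :: ( var ) - Factor
var :: ( var ) - Prim
var :: ( var ) - var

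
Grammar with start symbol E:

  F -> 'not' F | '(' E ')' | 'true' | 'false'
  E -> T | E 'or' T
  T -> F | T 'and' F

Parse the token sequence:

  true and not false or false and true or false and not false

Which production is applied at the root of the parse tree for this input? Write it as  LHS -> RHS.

[E [E [E [T [T [F true]] and [F not [F false]]]] or [T [T [F false]] and [F true]]] or [T [T [F false]] and [F not [F false]]]]

E -> E 'or' T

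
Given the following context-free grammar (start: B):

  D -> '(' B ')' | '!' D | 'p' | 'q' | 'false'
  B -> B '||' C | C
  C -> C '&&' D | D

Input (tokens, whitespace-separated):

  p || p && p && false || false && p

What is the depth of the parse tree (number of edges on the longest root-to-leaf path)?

6

[B [B [B [C [D p]]] || [C [C [C [D p]] && [D p]] && [D false]]] || [C [C [D false]] && [D p]]]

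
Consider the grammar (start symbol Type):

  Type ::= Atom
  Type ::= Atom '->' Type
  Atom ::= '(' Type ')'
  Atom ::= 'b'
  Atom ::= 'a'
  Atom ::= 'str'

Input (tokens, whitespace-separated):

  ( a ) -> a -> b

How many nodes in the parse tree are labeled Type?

[Type [Atom ( [Type [Atom a]] )] -> [Type [Atom a] -> [Type [Atom b]]]]

4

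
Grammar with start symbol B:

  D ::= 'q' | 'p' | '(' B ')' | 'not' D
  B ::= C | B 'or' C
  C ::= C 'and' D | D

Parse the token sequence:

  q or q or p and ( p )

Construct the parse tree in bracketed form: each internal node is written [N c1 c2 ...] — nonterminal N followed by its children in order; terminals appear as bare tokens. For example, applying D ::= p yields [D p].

B
B or C
B or C or C
C or C or C
D or C or C
q or C or C
q or D or C
q or q or C
q or q or C and D
q or q or D and D
q or q or p and D
q or q or p and ( B )
q or q or p and ( C )
q or q or p and ( D )
q or q or p and ( p )

[B [B [B [C [D q]]] or [C [D q]]] or [C [C [D p]] and [D ( [B [C [D p]]] )]]]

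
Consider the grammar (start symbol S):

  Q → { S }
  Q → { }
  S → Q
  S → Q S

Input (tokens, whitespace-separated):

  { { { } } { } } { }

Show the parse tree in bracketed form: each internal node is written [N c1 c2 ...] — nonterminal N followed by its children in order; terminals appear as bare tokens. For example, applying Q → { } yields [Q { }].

S
Q S
{ S } S
{ Q S } S
{ { S } S } S
{ { Q } S } S
{ { { } } S } S
{ { { } } Q } S
{ { { } } { } } S
{ { { } } { } } Q
{ { { } } { } } { }

[S [Q { [S [Q { [S [Q { }]] }] [S [Q { }]]] }] [S [Q { }]]]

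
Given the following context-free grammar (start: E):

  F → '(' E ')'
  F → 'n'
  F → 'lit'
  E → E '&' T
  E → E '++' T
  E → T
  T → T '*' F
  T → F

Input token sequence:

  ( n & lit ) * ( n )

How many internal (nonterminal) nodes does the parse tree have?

[E [T [T [F ( [E [E [T [F n]]] & [T [F lit]]] )]] * [F ( [E [T [F n]]] )]]]

14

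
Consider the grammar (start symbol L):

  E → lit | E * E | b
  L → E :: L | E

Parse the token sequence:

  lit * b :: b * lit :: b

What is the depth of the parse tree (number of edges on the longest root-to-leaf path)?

[L [E [E lit] * [E b]] :: [L [E [E b] * [E lit]] :: [L [E b]]]]

4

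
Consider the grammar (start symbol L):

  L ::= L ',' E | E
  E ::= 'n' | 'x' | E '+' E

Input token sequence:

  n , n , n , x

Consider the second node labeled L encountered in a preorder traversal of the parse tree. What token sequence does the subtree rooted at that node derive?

[L [L [L [L [E n]] , [E n]] , [E n]] , [E x]]

n , n , n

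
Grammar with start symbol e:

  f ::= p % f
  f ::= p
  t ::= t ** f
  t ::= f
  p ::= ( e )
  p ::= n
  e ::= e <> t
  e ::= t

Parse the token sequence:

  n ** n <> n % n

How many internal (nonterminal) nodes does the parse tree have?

13

[e [e [t [t [f [p n]]] ** [f [p n]]]] <> [t [f [p n] % [f [p n]]]]]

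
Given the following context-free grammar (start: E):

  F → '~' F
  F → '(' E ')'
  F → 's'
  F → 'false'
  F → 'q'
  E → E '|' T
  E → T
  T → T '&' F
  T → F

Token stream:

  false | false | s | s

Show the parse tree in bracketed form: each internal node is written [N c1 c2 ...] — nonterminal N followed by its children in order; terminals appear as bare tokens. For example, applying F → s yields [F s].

[E [E [E [E [T [F false]]] | [T [F false]]] | [T [F s]]] | [T [F s]]]

E
E | T
E | T | T
E | T | T | T
T | T | T | T
F | T | T | T
false | T | T | T
false | F | T | T
false | false | T | T
false | false | F | T
false | false | s | T
false | false | s | F
false | false | s | s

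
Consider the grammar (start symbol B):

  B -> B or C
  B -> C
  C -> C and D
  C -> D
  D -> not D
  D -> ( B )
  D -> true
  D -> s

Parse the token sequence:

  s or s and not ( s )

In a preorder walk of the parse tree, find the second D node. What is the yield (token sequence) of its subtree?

s

[B [B [C [D s]]] or [C [C [D s]] and [D not [D ( [B [C [D s]]] )]]]]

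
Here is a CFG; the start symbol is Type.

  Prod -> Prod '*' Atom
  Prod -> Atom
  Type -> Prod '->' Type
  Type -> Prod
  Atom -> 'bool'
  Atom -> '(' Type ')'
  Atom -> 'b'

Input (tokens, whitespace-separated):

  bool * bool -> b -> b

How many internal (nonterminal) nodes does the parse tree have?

11

[Type [Prod [Prod [Atom bool]] * [Atom bool]] -> [Type [Prod [Atom b]] -> [Type [Prod [Atom b]]]]]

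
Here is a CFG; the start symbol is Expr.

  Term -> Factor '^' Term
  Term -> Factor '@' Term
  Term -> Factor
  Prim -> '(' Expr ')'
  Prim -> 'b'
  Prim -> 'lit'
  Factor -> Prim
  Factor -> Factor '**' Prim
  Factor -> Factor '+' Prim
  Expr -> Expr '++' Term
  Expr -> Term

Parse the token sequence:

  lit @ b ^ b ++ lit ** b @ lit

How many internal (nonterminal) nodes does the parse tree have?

19

[Expr [Expr [Term [Factor [Prim lit]] @ [Term [Factor [Prim b]] ^ [Term [Factor [Prim b]]]]]] ++ [Term [Factor [Factor [Prim lit]] ** [Prim b]] @ [Term [Factor [Prim lit]]]]]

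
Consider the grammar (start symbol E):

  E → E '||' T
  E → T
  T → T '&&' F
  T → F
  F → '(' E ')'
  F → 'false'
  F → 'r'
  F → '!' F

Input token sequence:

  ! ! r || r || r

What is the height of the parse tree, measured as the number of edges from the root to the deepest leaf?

[E [E [E [T [F ! [F ! [F r]]]]] || [T [F r]]] || [T [F r]]]

7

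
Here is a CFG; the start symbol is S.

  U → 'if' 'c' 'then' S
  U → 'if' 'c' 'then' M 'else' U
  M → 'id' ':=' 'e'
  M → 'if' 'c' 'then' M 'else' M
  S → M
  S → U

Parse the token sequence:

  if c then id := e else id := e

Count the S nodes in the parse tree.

1

[S [M if c then [M id := e] else [M id := e]]]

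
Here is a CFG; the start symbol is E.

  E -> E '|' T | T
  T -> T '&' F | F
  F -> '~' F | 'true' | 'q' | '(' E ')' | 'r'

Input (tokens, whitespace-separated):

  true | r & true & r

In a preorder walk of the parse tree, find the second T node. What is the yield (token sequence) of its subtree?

r & true & r

[E [E [T [F true]]] | [T [T [T [F r]] & [F true]] & [F r]]]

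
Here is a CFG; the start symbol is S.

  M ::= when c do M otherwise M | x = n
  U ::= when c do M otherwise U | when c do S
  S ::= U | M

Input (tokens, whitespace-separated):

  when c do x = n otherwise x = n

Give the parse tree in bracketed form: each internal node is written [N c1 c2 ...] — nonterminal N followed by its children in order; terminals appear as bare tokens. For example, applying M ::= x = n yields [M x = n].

[S [M when c do [M x = n] otherwise [M x = n]]]

S
M
when c do M otherwise M
when c do x = n otherwise M
when c do x = n otherwise x = n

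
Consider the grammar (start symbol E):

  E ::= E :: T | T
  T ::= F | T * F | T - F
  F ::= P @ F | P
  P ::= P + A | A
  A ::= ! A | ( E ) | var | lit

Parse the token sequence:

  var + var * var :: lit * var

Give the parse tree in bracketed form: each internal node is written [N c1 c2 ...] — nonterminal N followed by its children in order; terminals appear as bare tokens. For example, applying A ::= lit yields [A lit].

[E [E [T [T [F [P [P [A var]] + [A var]]]] * [F [P [A var]]]]] :: [T [T [F [P [A lit]]]] * [F [P [A var]]]]]

E
E :: T
T :: T
T * F :: T
F * F :: T
P * F :: T
P + A * F :: T
A + A * F :: T
var + A * F :: T
var + var * F :: T
var + var * P :: T
var + var * A :: T
var + var * var :: T
var + var * var :: T * F
var + var * var :: F * F
var + var * var :: P * F
var + var * var :: A * F
var + var * var :: lit * F
var + var * var :: lit * P
var + var * var :: lit * A
var + var * var :: lit * var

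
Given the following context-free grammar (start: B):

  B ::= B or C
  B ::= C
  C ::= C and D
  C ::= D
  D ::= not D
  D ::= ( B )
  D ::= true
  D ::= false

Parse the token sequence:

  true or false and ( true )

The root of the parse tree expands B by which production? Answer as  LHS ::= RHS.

B ::= B or C

[B [B [C [D true]]] or [C [C [D false]] and [D ( [B [C [D true]]] )]]]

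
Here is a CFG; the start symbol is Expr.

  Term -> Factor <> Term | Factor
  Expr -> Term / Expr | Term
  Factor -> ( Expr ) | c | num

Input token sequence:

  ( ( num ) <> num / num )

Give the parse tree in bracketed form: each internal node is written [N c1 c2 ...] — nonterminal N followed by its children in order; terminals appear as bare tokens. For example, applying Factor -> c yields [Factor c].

Expr
Term
Factor
( Expr )
( Term / Expr )
( Factor <> Term / Expr )
( ( Expr ) <> Term / Expr )
( ( Term ) <> Term / Expr )
( ( Factor ) <> Term / Expr )
( ( num ) <> Term / Expr )
( ( num ) <> Factor / Expr )
( ( num ) <> num / Expr )
( ( num ) <> num / Term )
( ( num ) <> num / Factor )
( ( num ) <> num / num )

[Expr [Term [Factor ( [Expr [Term [Factor ( [Expr [Term [Factor num]]] )] <> [Term [Factor num]]] / [Expr [Term [Factor num]]]] )]]]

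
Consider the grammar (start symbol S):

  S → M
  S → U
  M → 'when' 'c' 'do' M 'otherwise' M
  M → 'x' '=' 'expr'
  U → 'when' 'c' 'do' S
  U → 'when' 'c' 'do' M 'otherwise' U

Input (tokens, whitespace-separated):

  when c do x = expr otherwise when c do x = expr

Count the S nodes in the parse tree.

2

[S [U when c do [M x = expr] otherwise [U when c do [S [M x = expr]]]]]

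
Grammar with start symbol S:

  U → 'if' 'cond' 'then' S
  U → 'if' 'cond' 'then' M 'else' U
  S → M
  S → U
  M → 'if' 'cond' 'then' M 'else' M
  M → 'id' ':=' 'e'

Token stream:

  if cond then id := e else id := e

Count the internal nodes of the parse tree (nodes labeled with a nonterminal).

4

[S [M if cond then [M id := e] else [M id := e]]]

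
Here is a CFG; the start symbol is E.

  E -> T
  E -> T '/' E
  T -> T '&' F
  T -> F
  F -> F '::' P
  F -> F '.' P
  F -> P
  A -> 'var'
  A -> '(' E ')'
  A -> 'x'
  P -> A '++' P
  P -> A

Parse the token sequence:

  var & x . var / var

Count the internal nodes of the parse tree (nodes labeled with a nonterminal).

17

[E [T [T [F [P [A var]]]] & [F [F [P [A x]]] . [P [A var]]]] / [E [T [F [P [A var]]]]]]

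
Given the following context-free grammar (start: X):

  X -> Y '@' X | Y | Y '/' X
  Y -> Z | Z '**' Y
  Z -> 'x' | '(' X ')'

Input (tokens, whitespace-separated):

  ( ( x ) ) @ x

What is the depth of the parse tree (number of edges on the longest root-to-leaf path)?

9

[X [Y [Z ( [X [Y [Z ( [X [Y [Z x]]] )]]] )]] @ [X [Y [Z x]]]]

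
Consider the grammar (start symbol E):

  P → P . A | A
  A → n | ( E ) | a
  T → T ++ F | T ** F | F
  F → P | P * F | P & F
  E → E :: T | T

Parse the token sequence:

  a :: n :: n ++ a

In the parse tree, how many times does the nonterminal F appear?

4

[E [E [E [T [F [P [A a]]]]] :: [T [F [P [A n]]]]] :: [T [T [F [P [A n]]]] ++ [F [P [A a]]]]]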